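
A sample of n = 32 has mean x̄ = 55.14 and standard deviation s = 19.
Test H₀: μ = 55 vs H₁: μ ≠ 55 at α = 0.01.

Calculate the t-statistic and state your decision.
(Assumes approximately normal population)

df = n - 1 = 31
SE = s/√n = 19/√32 = 3.3588
t = (x̄ - μ₀)/SE = (55.14 - 55)/3.3588 = 0.0417
Critical value: t_{0.005,31} = ±2.744
p-value ≈ 0.9670
Decision: fail to reject H₀

Answer: t = 0.0417, fail to reject H₀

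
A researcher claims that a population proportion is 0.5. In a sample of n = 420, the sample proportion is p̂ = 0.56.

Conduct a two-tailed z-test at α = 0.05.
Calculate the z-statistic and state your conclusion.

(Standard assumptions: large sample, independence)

H₀: p = 0.5, H₁: p ≠ 0.5
Standard error: SE = √(p₀(1-p₀)/n) = √(0.5×0.5/420) = 0.024398
z-statistic: z = (p̂ - p₀)/SE = (0.56 - 0.5)/0.024398 = 2.4592
Critical value: z_0.025 = ±1.960
p-value = 0.0139
Decision: reject H₀ at α = 0.05

Answer: z = 2.4592, reject H₀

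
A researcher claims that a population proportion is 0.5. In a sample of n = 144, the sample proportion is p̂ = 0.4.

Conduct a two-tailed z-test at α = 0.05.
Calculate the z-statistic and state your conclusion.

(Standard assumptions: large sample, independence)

Answer: z = -2.4000, reject H₀

Derivation:
H₀: p = 0.5, H₁: p ≠ 0.5
Standard error: SE = √(p₀(1-p₀)/n) = √(0.5×0.5/144) = 0.041667
z-statistic: z = (p̂ - p₀)/SE = (0.4 - 0.5)/0.041667 = -2.4000
Critical value: z_0.025 = ±1.960
p-value = 0.0164
Decision: reject H₀ at α = 0.05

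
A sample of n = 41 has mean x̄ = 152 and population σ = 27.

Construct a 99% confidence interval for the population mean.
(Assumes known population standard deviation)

Confidence level: 99%, α = 0.01
z_0.005 = 2.576
SE = σ/√n = 27/√41 = 4.2167
Margin of error = 2.576 × 4.2167 = 10.8622
CI: x̄ ± margin = 152 ± 10.8622
CI: (141.1378, 162.8622)

Answer: (141.1378, 162.8622)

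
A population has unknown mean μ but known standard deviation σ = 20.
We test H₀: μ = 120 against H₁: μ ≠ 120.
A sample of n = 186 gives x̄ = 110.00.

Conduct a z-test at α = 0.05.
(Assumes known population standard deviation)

Answer: z = -6.8190, reject H₀

Derivation:
Standard error: SE = σ/√n = 20/√186 = 1.4665
z-statistic: z = (x̄ - μ₀)/SE = (110.00 - 120)/1.4665 = -6.8190
Critical value: ±1.960
p-value < 0.0001
Decision: reject H₀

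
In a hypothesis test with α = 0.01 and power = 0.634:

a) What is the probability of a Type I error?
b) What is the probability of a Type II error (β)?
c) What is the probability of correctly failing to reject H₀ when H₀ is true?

a) Type I error probability = α = 0.01
b) Power = P(reject H₀ | H₁ true) = 1 - β = 0.634, so Type II error probability = β = 1 - Power = 0.366
c) P(fail to reject H₀ | H₀ true) = 1 - α = 0.99

Answer: a) 0.01, b) 0.366, c) 0.99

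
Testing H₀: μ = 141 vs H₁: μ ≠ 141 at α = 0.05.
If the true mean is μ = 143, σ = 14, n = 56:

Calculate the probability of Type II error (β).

SE = σ/√n = 14/√56 = 1.8708
Critical values: μ₀ ± z_0.025×SE = 141 ± 1.960×1.8708
Acceptance region: (137.3332, 144.6668)
Under H₁ (μ = 143): z_high = (144.6668 - 143)/1.8708 = 0.8910, z_low = (137.3332 - 143)/1.8708 = -3.0291
β = P(not reject | H₁) = Φ(0.8910) - Φ(-3.0291) ≈ 0.8123

Answer: β ≈ 0.8123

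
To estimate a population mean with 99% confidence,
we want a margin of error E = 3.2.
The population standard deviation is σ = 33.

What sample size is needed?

z_0.005 = 2.576
n = (z×σ/E)² = (2.576×33/3.2)²
n = 705.6992
Round up: n = 706

Answer: n = 706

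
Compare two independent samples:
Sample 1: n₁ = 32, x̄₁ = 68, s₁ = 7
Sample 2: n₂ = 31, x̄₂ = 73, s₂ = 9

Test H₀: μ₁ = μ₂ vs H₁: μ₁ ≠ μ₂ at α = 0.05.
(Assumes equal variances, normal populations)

Answer: t = -2.4658, reject H₀

Derivation:
Pooled variance: s²_p = [31×7² + 30×9²]/(61) = 64.7377
s_p = 8.0460
SE = s_p×√(1/n₁ + 1/n₂) = 8.0460×√(1/32 + 1/31) = 2.0277
t = (x̄₁ - x̄₂)/SE = (68 - 73)/2.0277 = -2.4658
df = 61, t-critical = ±2.000
Decision: reject H₀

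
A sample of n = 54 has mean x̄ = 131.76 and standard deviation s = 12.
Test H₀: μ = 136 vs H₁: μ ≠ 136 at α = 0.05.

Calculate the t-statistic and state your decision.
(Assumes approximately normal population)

Answer: t = -2.5964, reject H₀

Derivation:
df = n - 1 = 53
SE = s/√n = 12/√54 = 1.6330
t = (x̄ - μ₀)/SE = (131.76 - 136)/1.6330 = -2.5964
Critical value: t_{0.025,53} = ±2.006
p-value ≈ 0.0122
Decision: reject H₀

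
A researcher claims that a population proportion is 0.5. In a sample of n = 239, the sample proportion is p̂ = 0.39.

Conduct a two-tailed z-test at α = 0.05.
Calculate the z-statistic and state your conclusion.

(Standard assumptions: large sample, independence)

H₀: p = 0.5, H₁: p ≠ 0.5
Standard error: SE = √(p₀(1-p₀)/n) = √(0.5×0.5/239) = 0.032342
z-statistic: z = (p̂ - p₀)/SE = (0.39 - 0.5)/0.032342 = -3.4012
Critical value: z_0.025 = ±1.960
p-value = 0.0007
Decision: reject H₀ at α = 0.05

Answer: z = -3.4012, reject H₀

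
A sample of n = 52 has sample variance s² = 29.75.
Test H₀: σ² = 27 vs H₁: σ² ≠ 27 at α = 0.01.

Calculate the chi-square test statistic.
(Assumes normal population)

df = n - 1 = 51
χ² = (n-1)s²/σ₀² = 51×29.75/27 = 56.1944
Critical values: χ²_{0.995,51} = 28.735, χ²_{0.005,51} = 80.747
Rejection region: χ² < 28.735 or χ² > 80.747
Decision: fail to reject H₀

Answer: χ² = 56.1944, fail to reject H₀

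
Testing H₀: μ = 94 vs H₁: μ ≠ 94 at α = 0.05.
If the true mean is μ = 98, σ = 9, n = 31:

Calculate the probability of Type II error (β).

SE = σ/√n = 9/√31 = 1.6164
Critical values: μ₀ ± z_0.025×SE = 94 ± 1.960×1.6164
Acceptance region: (90.8319, 97.1681)
Under H₁ (μ = 98): z_high = (97.1681 - 98)/1.6164 = -0.5147, z_low = (90.8319 - 98)/1.6164 = -4.4346
β = P(not reject | H₁) = Φ(-0.5147) - Φ(-4.4346) ≈ 0.3034

Answer: β ≈ 0.3034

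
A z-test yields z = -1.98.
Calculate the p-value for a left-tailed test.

For z = -1.98:
p = P(Z < -1.98) = Φ(-1.98) = 0.0239

Answer: p-value ≈ 0.0239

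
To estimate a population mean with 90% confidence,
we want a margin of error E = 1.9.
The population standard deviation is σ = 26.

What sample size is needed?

z_0.05 = 1.645
n = (z×σ/E)² = (1.645×26/1.9)²
n = 506.7238
Round up: n = 507

Answer: n = 507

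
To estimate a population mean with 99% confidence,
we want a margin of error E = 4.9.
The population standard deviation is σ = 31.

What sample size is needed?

z_0.005 = 2.576
n = (z×σ/E)² = (2.576×31/4.9)²
n = 265.5969
Round up: n = 266

Answer: n = 266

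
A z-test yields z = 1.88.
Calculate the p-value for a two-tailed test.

For z = 1.88:
p = 2×P(Z > |1.88|) = 2×(1 - Φ(1.88)) = 0.0601

Answer: p-value ≈ 0.0601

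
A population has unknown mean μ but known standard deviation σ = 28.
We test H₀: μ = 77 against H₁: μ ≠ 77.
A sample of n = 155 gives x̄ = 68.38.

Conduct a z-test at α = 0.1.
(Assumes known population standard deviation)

Standard error: SE = σ/√n = 28/√155 = 2.2490
z-statistic: z = (x̄ - μ₀)/SE = (68.38 - 77)/2.2490 = -3.8328
Critical value: ±1.645
p-value = 0.0001
Decision: reject H₀

Answer: z = -3.8328, reject H₀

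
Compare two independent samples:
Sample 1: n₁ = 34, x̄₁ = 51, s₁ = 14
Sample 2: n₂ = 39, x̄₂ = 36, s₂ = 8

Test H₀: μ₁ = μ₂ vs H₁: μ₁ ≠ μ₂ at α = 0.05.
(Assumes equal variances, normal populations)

Pooled variance: s²_p = [33×14² + 38×8²]/(71) = 125.3521
s_p = 11.1961
SE = s_p×√(1/n₁ + 1/n₂) = 11.1961×√(1/34 + 1/39) = 2.6270
t = (x̄₁ - x̄₂)/SE = (51 - 36)/2.6270 = 5.7099
df = 71, t-critical = ±1.994
Decision: reject H₀

Answer: t = 5.7099, reject H₀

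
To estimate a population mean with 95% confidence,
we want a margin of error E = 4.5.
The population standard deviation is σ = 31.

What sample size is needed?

Answer: n = 183

Derivation:
z_0.025 = 1.960
n = (z×σ/E)² = (1.960×31/4.5)²
n = 182.3100
Round up: n = 183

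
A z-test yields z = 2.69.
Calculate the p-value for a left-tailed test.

Answer: p-value ≈ 0.9964

Derivation:
For z = 2.69:
p = P(Z < 2.69) = Φ(2.69) = 0.9964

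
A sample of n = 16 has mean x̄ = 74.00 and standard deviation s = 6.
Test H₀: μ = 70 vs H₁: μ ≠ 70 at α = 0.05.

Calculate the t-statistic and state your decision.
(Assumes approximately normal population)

Answer: t = 2.6667, reject H₀

Derivation:
df = n - 1 = 15
SE = s/√n = 6/√16 = 1.5000
t = (x̄ - μ₀)/SE = (74.00 - 70)/1.5000 = 2.6667
Critical value: t_{0.025,15} = ±2.131
p-value ≈ 0.0176
Decision: reject H₀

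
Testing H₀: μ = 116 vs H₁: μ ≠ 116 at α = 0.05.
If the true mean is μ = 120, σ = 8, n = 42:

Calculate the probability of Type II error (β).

Answer: β ≈ 0.1002

Derivation:
SE = σ/√n = 8/√42 = 1.2344
Critical values: μ₀ ± z_0.025×SE = 116 ± 1.960×1.2344
Acceptance region: (113.5806, 118.4194)
Under H₁ (μ = 120): z_high = (118.4194 - 120)/1.2344 = -1.2805, z_low = (113.5806 - 120)/1.2344 = -5.2004
β = P(not reject | H₁) = Φ(-1.2805) - Φ(-5.2004) ≈ 0.1002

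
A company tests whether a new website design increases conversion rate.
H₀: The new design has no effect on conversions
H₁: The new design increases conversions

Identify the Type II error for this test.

Answer: Keeping the old design when the new one would have increased conversions

Derivation:
A Type I error (probability α) occurs when we reject a true H₀.
A Type II error (probability β) occurs when we fail to reject a false H₀.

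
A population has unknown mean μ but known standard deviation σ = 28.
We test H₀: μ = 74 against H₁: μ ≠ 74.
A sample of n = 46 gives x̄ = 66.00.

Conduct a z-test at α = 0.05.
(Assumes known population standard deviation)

Standard error: SE = σ/√n = 28/√46 = 4.1284
z-statistic: z = (x̄ - μ₀)/SE = (66.00 - 74)/4.1284 = -1.9378
Critical value: ±1.960
p-value = 0.0526
Decision: fail to reject H₀

Answer: z = -1.9378, fail to reject H₀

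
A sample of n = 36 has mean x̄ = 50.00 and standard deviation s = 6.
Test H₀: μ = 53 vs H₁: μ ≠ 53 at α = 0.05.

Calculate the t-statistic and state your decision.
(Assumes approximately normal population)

df = n - 1 = 35
SE = s/√n = 6/√36 = 1.0000
t = (x̄ - μ₀)/SE = (50.00 - 53)/1.0000 = -3.0000
Critical value: t_{0.025,35} = ±2.030
p-value ≈ 0.0049
Decision: reject H₀

Answer: t = -3.0000, reject H₀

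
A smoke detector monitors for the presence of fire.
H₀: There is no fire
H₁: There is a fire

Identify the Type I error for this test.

A Type I error (probability α) occurs when we reject a true H₀.
A Type II error (probability β) occurs when we fail to reject a false H₀.

Answer: The alarm sounds when there is no fire (false alarm)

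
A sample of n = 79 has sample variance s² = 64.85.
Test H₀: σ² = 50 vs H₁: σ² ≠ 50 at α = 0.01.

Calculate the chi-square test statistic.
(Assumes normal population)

Answer: χ² = 101.1660, fail to reject H₀

Derivation:
df = n - 1 = 78
χ² = (n-1)s²/σ₀² = 78×64.85/50 = 101.1660
Critical values: χ²_{0.995,78} = 49.582, χ²_{0.005,78} = 113.911
Rejection region: χ² < 49.582 or χ² > 113.911
Decision: fail to reject H₀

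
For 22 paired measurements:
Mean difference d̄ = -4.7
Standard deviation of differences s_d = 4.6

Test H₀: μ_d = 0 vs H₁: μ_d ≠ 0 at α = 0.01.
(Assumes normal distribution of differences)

df = n - 1 = 21
SE = s_d/√n = 4.6/√22 = 0.9807
t = d̄/SE = -4.7/0.9807 = -4.7925
Critical value: t_{0.005,21} = ±2.831
p-value ≈ 0.0001
Decision: reject H₀

Answer: t = -4.7925, reject H₀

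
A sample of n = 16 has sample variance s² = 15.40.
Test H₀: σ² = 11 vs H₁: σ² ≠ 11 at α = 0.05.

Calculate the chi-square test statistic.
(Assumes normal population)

Answer: χ² = 21.0000, fail to reject H₀

Derivation:
df = n - 1 = 15
χ² = (n-1)s²/σ₀² = 15×15.40/11 = 21.0000
Critical values: χ²_{0.975,15} = 6.262, χ²_{0.025,15} = 27.488
Rejection region: χ² < 6.262 or χ² > 27.488
Decision: fail to reject H₀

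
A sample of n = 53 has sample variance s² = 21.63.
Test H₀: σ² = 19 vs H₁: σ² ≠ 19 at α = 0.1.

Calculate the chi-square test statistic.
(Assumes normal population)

df = n - 1 = 52
χ² = (n-1)s²/σ₀² = 52×21.63/19 = 59.1979
Critical values: χ²_{0.95,52} = 36.437, χ²_{0.05,52} = 69.832
Rejection region: χ² < 36.437 or χ² > 69.832
Decision: fail to reject H₀

Answer: χ² = 59.1979, fail to reject H₀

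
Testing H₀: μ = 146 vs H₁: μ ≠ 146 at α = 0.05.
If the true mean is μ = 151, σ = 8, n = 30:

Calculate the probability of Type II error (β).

SE = σ/√n = 8/√30 = 1.4606
Critical values: μ₀ ± z_0.025×SE = 146 ± 1.960×1.4606
Acceptance region: (143.1372, 148.8628)
Under H₁ (μ = 151): z_high = (148.8628 - 151)/1.4606 = -1.4632, z_low = (143.1372 - 151)/1.4606 = -5.3833
β = P(not reject | H₁) = Φ(-1.4632) - Φ(-5.3833) ≈ 0.0717

Answer: β ≈ 0.0717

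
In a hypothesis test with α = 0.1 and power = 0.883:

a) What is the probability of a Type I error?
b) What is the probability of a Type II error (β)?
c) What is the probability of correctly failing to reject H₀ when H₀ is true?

a) Type I error probability = α = 0.1
b) Power = P(reject H₀ | H₁ true) = 1 - β = 0.883, so Type II error probability = β = 1 - Power = 0.117
c) P(fail to reject H₀ | H₀ true) = 1 - α = 0.9

Answer: a) 0.1, b) 0.117, c) 0.9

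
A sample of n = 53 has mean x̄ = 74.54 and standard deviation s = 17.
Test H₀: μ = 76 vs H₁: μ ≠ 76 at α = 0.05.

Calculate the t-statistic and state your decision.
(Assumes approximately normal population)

Answer: t = -0.6252, fail to reject H₀

Derivation:
df = n - 1 = 52
SE = s/√n = 17/√53 = 2.3351
t = (x̄ - μ₀)/SE = (74.54 - 76)/2.3351 = -0.6252
Critical value: t_{0.025,52} = ±2.007
p-value ≈ 0.5346
Decision: fail to reject H₀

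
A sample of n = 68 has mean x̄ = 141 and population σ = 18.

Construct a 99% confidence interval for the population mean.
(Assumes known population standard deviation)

Confidence level: 99%, α = 0.01
z_0.005 = 2.576
SE = σ/√n = 18/√68 = 2.1828
Margin of error = 2.576 × 2.1828 = 5.6229
CI: x̄ ± margin = 141 ± 5.6229
CI: (135.3771, 146.6229)

Answer: (135.3771, 146.6229)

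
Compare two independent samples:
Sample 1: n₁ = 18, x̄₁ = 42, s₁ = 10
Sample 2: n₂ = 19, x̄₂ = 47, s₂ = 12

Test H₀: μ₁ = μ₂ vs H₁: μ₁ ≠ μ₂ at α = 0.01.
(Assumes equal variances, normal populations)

Answer: t = -1.3727, fail to reject H₀

Derivation:
Pooled variance: s²_p = [17×10² + 18×12²]/(35) = 122.6286
s_p = 11.0738
SE = s_p×√(1/n₁ + 1/n₂) = 11.0738×√(1/18 + 1/19) = 3.6424
t = (x̄₁ - x̄₂)/SE = (42 - 47)/3.6424 = -1.3727
df = 35, t-critical = ±2.724
Decision: fail to reject H₀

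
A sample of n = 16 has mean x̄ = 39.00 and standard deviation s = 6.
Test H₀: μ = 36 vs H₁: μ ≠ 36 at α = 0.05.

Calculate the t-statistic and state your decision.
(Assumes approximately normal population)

df = n - 1 = 15
SE = s/√n = 6/√16 = 1.5000
t = (x̄ - μ₀)/SE = (39.00 - 36)/1.5000 = 2.0000
Critical value: t_{0.025,15} = ±2.131
p-value ≈ 0.0639
Decision: fail to reject H₀

Answer: t = 2.0000, fail to reject H₀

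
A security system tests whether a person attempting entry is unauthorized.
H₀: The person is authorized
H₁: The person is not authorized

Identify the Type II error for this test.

Type I error: rejecting H₀ when it is actually true (false positive).
Type II error: failing to reject H₀ when H₁ is actually true (false negative).

Answer: Granting entry to an unauthorized person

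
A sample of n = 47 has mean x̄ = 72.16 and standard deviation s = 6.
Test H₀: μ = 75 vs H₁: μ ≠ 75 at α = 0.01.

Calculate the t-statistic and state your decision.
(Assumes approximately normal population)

df = n - 1 = 46
SE = s/√n = 6/√47 = 0.8752
t = (x̄ - μ₀)/SE = (72.16 - 75)/0.8752 = -3.2450
Critical value: t_{0.005,46} = ±2.687
p-value ≈ 0.0022
Decision: reject H₀

Answer: t = -3.2450, reject H₀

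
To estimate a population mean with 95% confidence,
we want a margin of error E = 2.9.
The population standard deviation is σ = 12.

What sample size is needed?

Answer: n = 66

Derivation:
z_0.025 = 1.960
n = (z×σ/E)² = (1.960×12/2.9)²
n = 65.7777
Round up: n = 66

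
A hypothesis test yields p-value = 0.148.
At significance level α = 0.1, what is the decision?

Compare p-value to α:
0.148 ≥ 0.1
Decision: fail to reject H₀

Answer: fail to reject H₀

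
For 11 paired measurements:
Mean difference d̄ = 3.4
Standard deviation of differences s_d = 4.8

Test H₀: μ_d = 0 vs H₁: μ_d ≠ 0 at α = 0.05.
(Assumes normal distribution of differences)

df = n - 1 = 10
SE = s_d/√n = 4.8/√11 = 1.4473
t = d̄/SE = 3.4/1.4473 = 2.3492
Critical value: t_{0.025,10} = ±2.228
p-value ≈ 0.0407
Decision: reject H₀

Answer: t = 2.3492, reject H₀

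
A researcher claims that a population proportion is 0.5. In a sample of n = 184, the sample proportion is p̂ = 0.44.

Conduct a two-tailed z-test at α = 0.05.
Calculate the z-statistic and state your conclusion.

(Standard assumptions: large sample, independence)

H₀: p = 0.5, H₁: p ≠ 0.5
Standard error: SE = √(p₀(1-p₀)/n) = √(0.5×0.5/184) = 0.036860
z-statistic: z = (p̂ - p₀)/SE = (0.44 - 0.5)/0.036860 = -1.6278
Critical value: z_0.025 = ±1.960
p-value = 0.1036
Decision: fail to reject H₀ at α = 0.05

Answer: z = -1.6278, fail to reject H₀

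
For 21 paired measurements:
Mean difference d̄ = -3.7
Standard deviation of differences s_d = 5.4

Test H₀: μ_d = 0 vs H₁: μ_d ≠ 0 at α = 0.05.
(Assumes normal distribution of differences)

df = n - 1 = 20
SE = s_d/√n = 5.4/√21 = 1.1784
t = d̄/SE = -3.7/1.1784 = -3.1399
Critical value: t_{0.025,20} = ±2.086
p-value ≈ 0.0052
Decision: reject H₀

Answer: t = -3.1399, reject H₀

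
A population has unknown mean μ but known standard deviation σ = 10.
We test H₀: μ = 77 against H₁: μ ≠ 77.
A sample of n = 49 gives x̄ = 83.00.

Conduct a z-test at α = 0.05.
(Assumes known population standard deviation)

Answer: z = 4.1999, reject H₀

Derivation:
Standard error: SE = σ/√n = 10/√49 = 1.4286
z-statistic: z = (x̄ - μ₀)/SE = (83.00 - 77)/1.4286 = 4.1999
Critical value: ±1.960
p-value < 0.0001
Decision: reject H₀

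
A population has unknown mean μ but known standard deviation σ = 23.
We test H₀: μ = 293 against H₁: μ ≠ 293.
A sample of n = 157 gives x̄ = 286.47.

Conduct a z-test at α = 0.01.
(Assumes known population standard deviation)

Answer: z = -3.5574, reject H₀

Derivation:
Standard error: SE = σ/√n = 23/√157 = 1.8356
z-statistic: z = (x̄ - μ₀)/SE = (286.47 - 293)/1.8356 = -3.5574
Critical value: ±2.576
p-value = 0.0004
Decision: reject H₀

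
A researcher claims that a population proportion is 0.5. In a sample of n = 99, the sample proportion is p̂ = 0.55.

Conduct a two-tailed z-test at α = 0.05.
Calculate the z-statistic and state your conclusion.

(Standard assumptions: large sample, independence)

H₀: p = 0.5, H₁: p ≠ 0.5
Standard error: SE = √(p₀(1-p₀)/n) = √(0.5×0.5/99) = 0.050252
z-statistic: z = (p̂ - p₀)/SE = (0.55 - 0.5)/0.050252 = 0.9950
Critical value: z_0.025 = ±1.960
p-value = 0.3197
Decision: fail to reject H₀ at α = 0.05

Answer: z = 0.9950, fail to reject H₀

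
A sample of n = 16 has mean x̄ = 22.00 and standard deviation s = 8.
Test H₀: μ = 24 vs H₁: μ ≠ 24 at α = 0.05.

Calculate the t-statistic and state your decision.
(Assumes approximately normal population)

Answer: t = -1.0000, fail to reject H₀

Derivation:
df = n - 1 = 15
SE = s/√n = 8/√16 = 2.0000
t = (x̄ - μ₀)/SE = (22.00 - 24)/2.0000 = -1.0000
Critical value: t_{0.025,15} = ±2.131
p-value ≈ 0.3332
Decision: fail to reject H₀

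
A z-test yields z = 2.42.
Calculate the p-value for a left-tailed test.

Answer: p-value ≈ 0.9922

Derivation:
For z = 2.42:
p = P(Z < 2.42) = Φ(2.42) = 0.9922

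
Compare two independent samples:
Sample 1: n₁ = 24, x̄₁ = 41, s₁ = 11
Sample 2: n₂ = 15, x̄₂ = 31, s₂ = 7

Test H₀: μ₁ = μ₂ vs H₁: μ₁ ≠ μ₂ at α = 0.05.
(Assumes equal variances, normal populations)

Pooled variance: s²_p = [23×11² + 14×7²]/(37) = 93.7568
s_p = 9.6828
SE = s_p×√(1/n₁ + 1/n₂) = 9.6828×√(1/24 + 1/15) = 3.1870
t = (x̄₁ - x̄₂)/SE = (41 - 31)/3.1870 = 3.1377
df = 37, t-critical = ±2.026
Decision: reject H₀

Answer: t = 3.1377, reject H₀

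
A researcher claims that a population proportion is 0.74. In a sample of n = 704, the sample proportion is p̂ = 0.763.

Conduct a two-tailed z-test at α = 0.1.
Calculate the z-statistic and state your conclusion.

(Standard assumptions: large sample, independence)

Answer: z = 1.3912, fail to reject H₀

Derivation:
H₀: p = 0.74, H₁: p ≠ 0.74
Standard error: SE = √(p₀(1-p₀)/n) = √(0.74×0.26/704) = 0.016532
z-statistic: z = (p̂ - p₀)/SE = (0.763 - 0.74)/0.016532 = 1.3912
Critical value: z_0.05 = ±1.645
p-value = 0.1642
Decision: fail to reject H₀ at α = 0.1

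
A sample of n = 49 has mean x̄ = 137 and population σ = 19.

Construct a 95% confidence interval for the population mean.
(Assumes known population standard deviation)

Answer: (131.6800, 142.3200)

Derivation:
Confidence level: 95%, α = 0.05
z_0.025 = 1.960
SE = σ/√n = 19/√49 = 2.7143
Margin of error = 1.960 × 2.7143 = 5.3200
CI: x̄ ± margin = 137 ± 5.3200
CI: (131.6800, 142.3200)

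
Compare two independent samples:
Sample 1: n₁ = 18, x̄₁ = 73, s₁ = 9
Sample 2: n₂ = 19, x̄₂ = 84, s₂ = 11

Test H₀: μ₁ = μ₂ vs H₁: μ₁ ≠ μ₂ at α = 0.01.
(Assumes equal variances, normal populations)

Answer: t = -3.3184, reject H₀

Derivation:
Pooled variance: s²_p = [17×9² + 18×11²]/(35) = 101.5714
s_p = 10.0783
SE = s_p×√(1/n₁ + 1/n₂) = 10.0783×√(1/18 + 1/19) = 3.3149
t = (x̄₁ - x̄₂)/SE = (73 - 84)/3.3149 = -3.3184
df = 35, t-critical = ±2.724
Decision: reject H₀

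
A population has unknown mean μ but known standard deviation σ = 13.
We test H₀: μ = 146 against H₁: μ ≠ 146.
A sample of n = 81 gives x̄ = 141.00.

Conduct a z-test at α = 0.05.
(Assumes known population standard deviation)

Answer: z = -3.4616, reject H₀

Derivation:
Standard error: SE = σ/√n = 13/√81 = 1.4444
z-statistic: z = (x̄ - μ₀)/SE = (141.00 - 146)/1.4444 = -3.4616
Critical value: ±1.960
p-value = 0.0005
Decision: reject H₀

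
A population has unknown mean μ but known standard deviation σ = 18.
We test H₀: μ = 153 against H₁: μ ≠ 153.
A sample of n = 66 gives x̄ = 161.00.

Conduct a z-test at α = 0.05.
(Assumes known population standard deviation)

Answer: z = 3.6108, reject H₀

Derivation:
Standard error: SE = σ/√n = 18/√66 = 2.2156
z-statistic: z = (x̄ - μ₀)/SE = (161.00 - 153)/2.2156 = 3.6108
Critical value: ±1.960
p-value = 0.0003
Decision: reject H₀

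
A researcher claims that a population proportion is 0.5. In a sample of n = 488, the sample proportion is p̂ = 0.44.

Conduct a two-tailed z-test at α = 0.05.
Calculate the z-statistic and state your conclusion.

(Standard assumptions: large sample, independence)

H₀: p = 0.5, H₁: p ≠ 0.5
Standard error: SE = √(p₀(1-p₀)/n) = √(0.5×0.5/488) = 0.022634
z-statistic: z = (p̂ - p₀)/SE = (0.44 - 0.5)/0.022634 = -2.6509
Critical value: z_0.025 = ±1.960
p-value = 0.0080
Decision: reject H₀ at α = 0.05

Answer: z = -2.6509, reject H₀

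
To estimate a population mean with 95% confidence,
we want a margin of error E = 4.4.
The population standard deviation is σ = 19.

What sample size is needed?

z_0.025 = 1.960
n = (z×σ/E)² = (1.960×19/4.4)²
n = 71.6331
Round up: n = 72

Answer: n = 72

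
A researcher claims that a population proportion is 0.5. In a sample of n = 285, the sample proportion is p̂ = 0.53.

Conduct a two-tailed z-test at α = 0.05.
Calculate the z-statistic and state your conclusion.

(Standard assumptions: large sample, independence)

Answer: z = 1.0129, fail to reject H₀

Derivation:
H₀: p = 0.5, H₁: p ≠ 0.5
Standard error: SE = √(p₀(1-p₀)/n) = √(0.5×0.5/285) = 0.029617
z-statistic: z = (p̂ - p₀)/SE = (0.53 - 0.5)/0.029617 = 1.0129
Critical value: z_0.025 = ±1.960
p-value = 0.3111
Decision: fail to reject H₀ at α = 0.05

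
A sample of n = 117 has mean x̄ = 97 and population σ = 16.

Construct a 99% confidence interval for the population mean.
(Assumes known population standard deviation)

Confidence level: 99%, α = 0.01
z_0.005 = 2.576
SE = σ/√n = 16/√117 = 1.4792
Margin of error = 2.576 × 1.4792 = 3.8104
CI: x̄ ± margin = 97 ± 3.8104
CI: (93.1896, 100.8104)

Answer: (93.1896, 100.8104)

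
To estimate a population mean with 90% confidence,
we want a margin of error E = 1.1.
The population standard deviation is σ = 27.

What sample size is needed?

z_0.05 = 1.645
n = (z×σ/E)² = (1.645×27/1.1)²
n = 1630.3242
Round up: n = 1631

Answer: n = 1631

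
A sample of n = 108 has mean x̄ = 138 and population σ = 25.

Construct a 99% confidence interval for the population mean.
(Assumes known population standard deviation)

Confidence level: 99%, α = 0.01
z_0.005 = 2.576
SE = σ/√n = 25/√108 = 2.4056
Margin of error = 2.576 × 2.4056 = 6.1968
CI: x̄ ± margin = 138 ± 6.1968
CI: (131.8032, 144.1968)

Answer: (131.8032, 144.1968)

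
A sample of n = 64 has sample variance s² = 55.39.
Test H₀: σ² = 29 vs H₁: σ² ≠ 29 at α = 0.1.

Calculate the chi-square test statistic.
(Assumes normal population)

Answer: χ² = 120.3300, reject H₀

Derivation:
df = n - 1 = 63
χ² = (n-1)s²/σ₀² = 63×55.39/29 = 120.3300
Critical values: χ²_{0.95,63} = 45.741, χ²_{0.05,63} = 82.529
Rejection region: χ² < 45.741 or χ² > 82.529
Decision: reject H₀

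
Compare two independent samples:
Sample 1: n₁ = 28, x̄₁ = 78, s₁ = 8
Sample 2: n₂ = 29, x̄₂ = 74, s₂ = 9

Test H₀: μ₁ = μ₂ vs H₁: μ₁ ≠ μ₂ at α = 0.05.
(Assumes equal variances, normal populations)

Pooled variance: s²_p = [27×8² + 28×9²]/(55) = 72.6545
s_p = 8.5238
SE = s_p×√(1/n₁ + 1/n₂) = 8.5238×√(1/28 + 1/29) = 2.2584
t = (x̄₁ - x̄₂)/SE = (78 - 74)/2.2584 = 1.7712
df = 55, t-critical = ±2.004
Decision: fail to reject H₀

Answer: t = 1.7712, fail to reject H₀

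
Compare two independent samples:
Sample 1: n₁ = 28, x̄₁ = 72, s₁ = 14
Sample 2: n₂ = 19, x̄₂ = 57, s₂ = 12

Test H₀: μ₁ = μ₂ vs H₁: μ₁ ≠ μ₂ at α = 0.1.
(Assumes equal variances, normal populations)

Answer: t = 3.8127, reject H₀

Derivation:
Pooled variance: s²_p = [27×14² + 18×12²]/(45) = 175.2000
s_p = 13.2363
SE = s_p×√(1/n₁ + 1/n₂) = 13.2363×√(1/28 + 1/19) = 3.9342
t = (x̄₁ - x̄₂)/SE = (72 - 57)/3.9342 = 3.8127
df = 45, t-critical = ±1.679
Decision: reject H₀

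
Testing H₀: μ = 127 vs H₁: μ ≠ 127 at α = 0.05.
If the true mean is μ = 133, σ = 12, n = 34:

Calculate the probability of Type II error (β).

SE = σ/√n = 12/√34 = 2.0580
Critical values: μ₀ ± z_0.025×SE = 127 ± 1.960×2.0580
Acceptance region: (122.9663, 131.0337)
Under H₁ (μ = 133): z_high = (131.0337 - 133)/2.0580 = -0.9554, z_low = (122.9663 - 133)/2.0580 = -4.8755
β = P(not reject | H₁) = Φ(-0.9554) - Φ(-4.8755) ≈ 0.1697

Answer: β ≈ 0.1697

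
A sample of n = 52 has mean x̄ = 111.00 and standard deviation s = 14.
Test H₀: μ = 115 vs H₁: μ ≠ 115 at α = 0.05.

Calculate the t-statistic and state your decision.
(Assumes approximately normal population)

df = n - 1 = 51
SE = s/√n = 14/√52 = 1.9415
t = (x̄ - μ₀)/SE = (111.00 - 115)/1.9415 = -2.0603
Critical value: t_{0.025,51} = ±2.008
p-value ≈ 0.0445
Decision: reject H₀

Answer: t = -2.0603, reject H₀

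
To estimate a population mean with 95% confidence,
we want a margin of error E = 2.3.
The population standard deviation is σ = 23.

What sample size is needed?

Answer: n = 385

Derivation:
z_0.025 = 1.960
n = (z×σ/E)² = (1.960×23/2.3)²
n = 384.1600
Round up: n = 385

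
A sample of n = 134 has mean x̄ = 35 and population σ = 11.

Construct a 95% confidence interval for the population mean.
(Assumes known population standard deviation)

Answer: (33.1374, 36.8626)

Derivation:
Confidence level: 95%, α = 0.05
z_0.025 = 1.960
SE = σ/√n = 11/√134 = 0.9503
Margin of error = 1.960 × 0.9503 = 1.8626
CI: x̄ ± margin = 35 ± 1.8626
CI: (33.1374, 36.8626)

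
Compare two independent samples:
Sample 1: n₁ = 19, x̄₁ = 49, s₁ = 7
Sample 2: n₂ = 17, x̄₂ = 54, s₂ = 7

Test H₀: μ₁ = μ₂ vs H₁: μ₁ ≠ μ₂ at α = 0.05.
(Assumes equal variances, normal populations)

Pooled variance: s²_p = [18×7² + 16×7²]/(34) = 49.0000
s_p = 7.0000
SE = s_p×√(1/n₁ + 1/n₂) = 7.0000×√(1/19 + 1/17) = 2.3369
t = (x̄₁ - x̄₂)/SE = (49 - 54)/2.3369 = -2.1396
df = 34, t-critical = ±2.032
Decision: reject H₀

Answer: t = -2.1396, reject H₀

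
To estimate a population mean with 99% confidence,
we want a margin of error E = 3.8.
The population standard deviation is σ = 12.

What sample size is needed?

Answer: n = 67

Derivation:
z_0.005 = 2.576
n = (z×σ/E)² = (2.576×12/3.8)²
n = 66.1739
Round up: n = 67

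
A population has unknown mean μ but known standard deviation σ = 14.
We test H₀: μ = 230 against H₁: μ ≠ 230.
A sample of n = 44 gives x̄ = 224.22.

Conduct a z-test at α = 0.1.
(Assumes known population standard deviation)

Answer: z = -2.7386, reject H₀

Derivation:
Standard error: SE = σ/√n = 14/√44 = 2.1106
z-statistic: z = (x̄ - μ₀)/SE = (224.22 - 230)/2.1106 = -2.7386
Critical value: ±1.645
p-value = 0.0062
Decision: reject H₀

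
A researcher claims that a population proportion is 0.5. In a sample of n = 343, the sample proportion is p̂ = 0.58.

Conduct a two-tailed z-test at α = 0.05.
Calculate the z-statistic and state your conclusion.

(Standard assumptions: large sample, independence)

Answer: z = 2.9633, reject H₀

Derivation:
H₀: p = 0.5, H₁: p ≠ 0.5
Standard error: SE = √(p₀(1-p₀)/n) = √(0.5×0.5/343) = 0.026997
z-statistic: z = (p̂ - p₀)/SE = (0.58 - 0.5)/0.026997 = 2.9633
Critical value: z_0.025 = ±1.960
p-value = 0.0030
Decision: reject H₀ at α = 0.05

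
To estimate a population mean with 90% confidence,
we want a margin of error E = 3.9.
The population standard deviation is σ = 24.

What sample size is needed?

z_0.05 = 1.645
n = (z×σ/E)² = (1.645×24/3.9)²
n = 102.4767
Round up: n = 103

Answer: n = 103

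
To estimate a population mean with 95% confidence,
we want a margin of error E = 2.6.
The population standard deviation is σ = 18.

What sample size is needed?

z_0.025 = 1.960
n = (z×σ/E)² = (1.960×18/2.6)²
n = 184.1240
Round up: n = 185

Answer: n = 185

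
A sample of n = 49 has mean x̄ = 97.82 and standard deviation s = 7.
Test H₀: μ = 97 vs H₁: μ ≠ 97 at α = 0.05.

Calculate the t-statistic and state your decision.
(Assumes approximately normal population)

Answer: t = 0.8200, fail to reject H₀

Derivation:
df = n - 1 = 48
SE = s/√n = 7/√49 = 1.0000
t = (x̄ - μ₀)/SE = (97.82 - 97)/1.0000 = 0.8200
Critical value: t_{0.025,48} = ±2.011
p-value ≈ 0.4163
Decision: fail to reject H₀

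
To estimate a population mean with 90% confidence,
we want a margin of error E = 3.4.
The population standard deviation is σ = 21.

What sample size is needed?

z_0.05 = 1.645
n = (z×σ/E)² = (1.645×21/3.4)²
n = 103.2316
Round up: n = 104

Answer: n = 104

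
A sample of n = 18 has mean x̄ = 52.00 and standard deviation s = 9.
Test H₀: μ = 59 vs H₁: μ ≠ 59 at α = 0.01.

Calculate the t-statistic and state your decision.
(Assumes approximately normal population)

df = n - 1 = 17
SE = s/√n = 9/√18 = 2.1213
t = (x̄ - μ₀)/SE = (52.00 - 59)/2.1213 = -3.2999
Critical value: t_{0.005,17} = ±2.898
p-value ≈ 0.0042
Decision: reject H₀

Answer: t = -3.2999, reject H₀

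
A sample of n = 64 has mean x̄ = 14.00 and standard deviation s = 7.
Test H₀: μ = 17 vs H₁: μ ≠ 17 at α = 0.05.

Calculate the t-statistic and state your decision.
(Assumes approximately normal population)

df = n - 1 = 63
SE = s/√n = 7/√64 = 0.8750
t = (x̄ - μ₀)/SE = (14.00 - 17)/0.8750 = -3.4286
Critical value: t_{0.025,63} = ±1.998
p-value ≈ 0.0011
Decision: reject H₀

Answer: t = -3.4286, reject H₀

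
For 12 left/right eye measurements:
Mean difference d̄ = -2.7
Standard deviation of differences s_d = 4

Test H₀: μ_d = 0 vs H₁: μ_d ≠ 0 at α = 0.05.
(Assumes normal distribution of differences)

df = n - 1 = 11
SE = s_d/√n = 4/√12 = 1.1547
t = d̄/SE = -2.7/1.1547 = -2.3383
Critical value: t_{0.025,11} = ±2.201
p-value ≈ 0.0393
Decision: reject H₀

Answer: t = -2.3383, reject H₀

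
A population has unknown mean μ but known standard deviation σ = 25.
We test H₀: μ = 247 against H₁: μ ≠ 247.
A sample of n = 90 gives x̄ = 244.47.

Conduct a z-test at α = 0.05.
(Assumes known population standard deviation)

Standard error: SE = σ/√n = 25/√90 = 2.6352
z-statistic: z = (x̄ - μ₀)/SE = (244.47 - 247)/2.6352 = -0.9601
Critical value: ±1.960
p-value = 0.3370
Decision: fail to reject H₀

Answer: z = -0.9601, fail to reject H₀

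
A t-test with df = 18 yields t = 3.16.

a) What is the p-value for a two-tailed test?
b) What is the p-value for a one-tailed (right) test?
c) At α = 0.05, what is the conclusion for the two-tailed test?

Answer: a) 0.0054, b) 0.0027, c) reject H₀

Derivation:
Using t-distribution with df = 18:
a) Two-tailed: p = 2×P(T > 3.16) = 0.0054
b) One-tailed: p = P(T > 3.16) = 0.0027
c) 0.0054 < 0.05, reject H₀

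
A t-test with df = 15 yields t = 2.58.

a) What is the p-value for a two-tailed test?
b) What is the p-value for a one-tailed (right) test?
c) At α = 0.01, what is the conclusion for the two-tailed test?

Answer: a) 0.0209, b) 0.0105, c) fail to reject H₀

Derivation:
Using t-distribution with df = 15:
a) Two-tailed: p = 2×P(T > 2.58) = 0.0209
b) One-tailed: p = P(T > 2.58) = 0.0105
c) 0.0209 ≥ 0.01, fail to reject H₀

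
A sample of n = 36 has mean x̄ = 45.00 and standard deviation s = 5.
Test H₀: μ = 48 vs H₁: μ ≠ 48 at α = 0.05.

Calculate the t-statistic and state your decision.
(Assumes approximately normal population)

df = n - 1 = 35
SE = s/√n = 5/√36 = 0.8333
t = (x̄ - μ₀)/SE = (45.00 - 48)/0.8333 = -3.6001
Critical value: t_{0.025,35} = ±2.030
p-value ≈ 0.0010
Decision: reject H₀

Answer: t = -3.6001, reject H₀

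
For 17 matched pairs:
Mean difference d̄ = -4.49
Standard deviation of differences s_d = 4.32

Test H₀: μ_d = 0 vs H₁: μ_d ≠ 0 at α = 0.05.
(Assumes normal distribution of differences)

df = n - 1 = 16
SE = s_d/√n = 4.32/√17 = 1.0478
t = d̄/SE = -4.49/1.0478 = -4.2852
Critical value: t_{0.025,16} = ±2.120
p-value ≈ 0.0006
Decision: reject H₀

Answer: t = -4.2852, reject H₀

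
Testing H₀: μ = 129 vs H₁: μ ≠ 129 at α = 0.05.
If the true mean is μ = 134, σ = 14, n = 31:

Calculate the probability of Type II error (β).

Answer: β ≈ 0.4886

Derivation:
SE = σ/√n = 14/√31 = 2.5145
Critical values: μ₀ ± z_0.025×SE = 129 ± 1.960×2.5145
Acceptance region: (124.0716, 133.9284)
Under H₁ (μ = 134): z_high = (133.9284 - 134)/2.5145 = -0.0285, z_low = (124.0716 - 134)/2.5145 = -3.9485
β = P(not reject | H₁) = Φ(-0.0285) - Φ(-3.9485) ≈ 0.4886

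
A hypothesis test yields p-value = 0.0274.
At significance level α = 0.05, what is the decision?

Answer: reject H₀

Derivation:
Compare p-value to α:
0.0274 < 0.05
Decision: reject H₀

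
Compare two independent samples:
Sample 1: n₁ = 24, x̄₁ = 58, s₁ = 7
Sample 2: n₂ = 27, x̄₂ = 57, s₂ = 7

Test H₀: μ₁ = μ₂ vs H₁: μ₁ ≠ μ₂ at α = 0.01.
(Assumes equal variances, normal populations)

Answer: t = 0.5092, fail to reject H₀

Derivation:
Pooled variance: s²_p = [23×7² + 26×7²]/(49) = 49.0000
s_p = 7.0000
SE = s_p×√(1/n₁ + 1/n₂) = 7.0000×√(1/24 + 1/27) = 1.9638
t = (x̄₁ - x̄₂)/SE = (58 - 57)/1.9638 = 0.5092
df = 49, t-critical = ±2.680
Decision: fail to reject H₀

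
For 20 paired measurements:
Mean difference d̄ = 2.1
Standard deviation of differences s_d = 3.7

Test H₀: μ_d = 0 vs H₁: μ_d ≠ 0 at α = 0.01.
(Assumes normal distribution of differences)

Answer: t = 2.5384, fail to reject H₀

Derivation:
df = n - 1 = 19
SE = s_d/√n = 3.7/√20 = 0.8273
t = d̄/SE = 2.1/0.8273 = 2.5384
Critical value: t_{0.005,19} = ±2.861
p-value ≈ 0.0200
Decision: fail to reject H₀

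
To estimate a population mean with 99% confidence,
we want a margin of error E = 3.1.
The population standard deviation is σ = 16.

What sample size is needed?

z_0.005 = 2.576
n = (z×σ/E)² = (2.576×16/3.1)²
n = 176.7699
Round up: n = 177

Answer: n = 177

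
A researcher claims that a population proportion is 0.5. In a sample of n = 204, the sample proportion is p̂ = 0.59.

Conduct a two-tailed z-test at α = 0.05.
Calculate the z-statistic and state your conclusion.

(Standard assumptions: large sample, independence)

H₀: p = 0.5, H₁: p ≠ 0.5
Standard error: SE = √(p₀(1-p₀)/n) = √(0.5×0.5/204) = 0.035007
z-statistic: z = (p̂ - p₀)/SE = (0.59 - 0.5)/0.035007 = 2.5709
Critical value: z_0.025 = ±1.960
p-value = 0.0101
Decision: reject H₀ at α = 0.05

Answer: z = 2.5709, reject H₀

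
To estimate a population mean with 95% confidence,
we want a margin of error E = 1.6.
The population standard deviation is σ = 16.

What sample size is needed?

z_0.025 = 1.960
n = (z×σ/E)² = (1.960×16/1.6)²
n = 384.1600
Round up: n = 385

Answer: n = 385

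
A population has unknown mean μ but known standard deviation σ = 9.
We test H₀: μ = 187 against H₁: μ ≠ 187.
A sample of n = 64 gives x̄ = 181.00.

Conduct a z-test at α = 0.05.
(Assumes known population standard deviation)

Answer: z = -5.3333, reject H₀

Derivation:
Standard error: SE = σ/√n = 9/√64 = 1.1250
z-statistic: z = (x̄ - μ₀)/SE = (181.00 - 187)/1.1250 = -5.3333
Critical value: ±1.960
p-value < 0.0001
Decision: reject H₀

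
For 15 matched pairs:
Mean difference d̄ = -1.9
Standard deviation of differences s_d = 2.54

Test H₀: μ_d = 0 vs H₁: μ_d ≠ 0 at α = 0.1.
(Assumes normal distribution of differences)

Answer: t = -2.8972, reject H₀

Derivation:
df = n - 1 = 14
SE = s_d/√n = 2.54/√15 = 0.6558
t = d̄/SE = -1.9/0.6558 = -2.8972
Critical value: t_{0.05,14} = ±1.761
p-value ≈ 0.0117
Decision: reject H₀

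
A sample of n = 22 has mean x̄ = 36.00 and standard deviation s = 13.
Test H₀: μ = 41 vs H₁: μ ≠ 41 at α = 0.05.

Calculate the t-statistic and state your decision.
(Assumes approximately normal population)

df = n - 1 = 21
SE = s/√n = 13/√22 = 2.7716
t = (x̄ - μ₀)/SE = (36.00 - 41)/2.7716 = -1.8040
Critical value: t_{0.025,21} = ±2.080
p-value ≈ 0.0856
Decision: fail to reject H₀

Answer: t = -1.8040, fail to reject H₀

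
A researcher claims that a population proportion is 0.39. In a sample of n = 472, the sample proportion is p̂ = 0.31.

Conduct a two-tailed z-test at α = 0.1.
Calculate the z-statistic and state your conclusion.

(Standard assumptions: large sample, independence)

Answer: z = -3.5633, reject H₀

Derivation:
H₀: p = 0.39, H₁: p ≠ 0.39
Standard error: SE = √(p₀(1-p₀)/n) = √(0.39×0.61/472) = 0.022451
z-statistic: z = (p̂ - p₀)/SE = (0.31 - 0.39)/0.022451 = -3.5633
Critical value: z_0.05 = ±1.645
p-value = 0.0004
Decision: reject H₀ at α = 0.1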